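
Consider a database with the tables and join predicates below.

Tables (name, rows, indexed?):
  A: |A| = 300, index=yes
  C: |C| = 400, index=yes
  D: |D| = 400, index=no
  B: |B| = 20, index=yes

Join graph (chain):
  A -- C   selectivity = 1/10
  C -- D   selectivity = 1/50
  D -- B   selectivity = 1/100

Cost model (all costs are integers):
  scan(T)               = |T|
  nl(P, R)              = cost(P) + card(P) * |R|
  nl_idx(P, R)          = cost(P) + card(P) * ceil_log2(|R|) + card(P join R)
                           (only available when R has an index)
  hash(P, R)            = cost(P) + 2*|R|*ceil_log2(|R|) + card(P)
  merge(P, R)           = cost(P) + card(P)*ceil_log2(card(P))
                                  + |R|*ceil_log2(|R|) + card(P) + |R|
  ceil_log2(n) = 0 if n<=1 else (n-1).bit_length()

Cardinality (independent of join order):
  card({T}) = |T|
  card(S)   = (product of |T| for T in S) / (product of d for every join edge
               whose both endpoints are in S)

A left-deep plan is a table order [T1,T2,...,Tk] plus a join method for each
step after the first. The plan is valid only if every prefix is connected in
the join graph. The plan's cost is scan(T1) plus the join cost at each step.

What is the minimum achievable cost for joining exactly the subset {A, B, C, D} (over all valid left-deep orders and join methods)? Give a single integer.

8400

Selinger DP over subsets of {A,B,C,D}:
  {A}: scan cost=300, card=300
  {C}: scan cost=400, card=400
  {D}: scan cost=400, card=400
  {B}: scan cost=20, card=20
  {AC}: card=12000; try (A,hash)→6200, (C,merge)→7300, (A,merge)→7400, (C,hash)→7800, (C,nl_idx)→15000, (A,nl_idx)→16000 …(+2); best=6200 via (A,hash)
  {CD}: card=3200; try (C,nl_idx)→7200, (D,hash)→8000, (C,hash)→8000, (D,merge)→8400, (C,merge)→8400, (D,nl)→160400 …(+1); best=7200 via (C,nl_idx)
  {BD}: card=80; try (B,hash)→1000, (B,nl_idx)→2480, (D,merge)→4140, (B,merge)→4520, (D,hash)→7240, (D,nl)→8020 …(+1); best=1000 via (B,hash)
  {ACD}: card=96000; try (A,hash)→15800, (D,hash)→25400, (A,merge)→51800, (A,nl_idx)→132000, (D,merge)→190200, (A,nl)→967200 …(+1); best=15800 via (A,hash)
  {BCD}: card=640; try (C,nl_idx)→2360, (C,merge)→5640, (C,hash)→8280, (B,hash)→10600, (B,nl_idx)→23840, (C,nl)→33000 …(+2); best=2360 via (C,nl_idx)
  {ABCD}: card=19200; try (A,hash)→8400, (A,merge)→12400, (A,nl_idx)→27320, (B,hash)→112000, (A,nl)→194360, (B,nl_idx)→515000 …(+2); best=8400 via (A,hash)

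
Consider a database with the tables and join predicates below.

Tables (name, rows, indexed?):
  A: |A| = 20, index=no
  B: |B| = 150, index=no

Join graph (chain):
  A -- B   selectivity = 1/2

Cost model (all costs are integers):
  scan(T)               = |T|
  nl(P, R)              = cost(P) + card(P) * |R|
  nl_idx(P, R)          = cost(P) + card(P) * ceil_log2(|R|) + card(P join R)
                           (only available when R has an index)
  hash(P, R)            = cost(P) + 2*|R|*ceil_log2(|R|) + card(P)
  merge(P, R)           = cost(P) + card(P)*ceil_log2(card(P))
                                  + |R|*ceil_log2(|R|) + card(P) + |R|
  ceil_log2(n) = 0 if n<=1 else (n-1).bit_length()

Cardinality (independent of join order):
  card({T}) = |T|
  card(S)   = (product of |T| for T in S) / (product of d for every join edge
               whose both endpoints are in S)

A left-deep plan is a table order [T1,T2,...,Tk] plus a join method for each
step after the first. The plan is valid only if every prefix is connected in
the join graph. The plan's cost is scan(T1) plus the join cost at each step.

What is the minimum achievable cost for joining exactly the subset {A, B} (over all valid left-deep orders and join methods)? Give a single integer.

500

Selinger DP over subsets of {A,B}:
  {A}: scan cost=20, card=20
  {B}: scan cost=150, card=150
  {AB}: card=1500; try (A,hash)→500, (B,merge)→1490, (A,merge)→1620, (B,hash)→2440, (B,nl)→3020, (A,nl)→3150; best=500 via (A,hash)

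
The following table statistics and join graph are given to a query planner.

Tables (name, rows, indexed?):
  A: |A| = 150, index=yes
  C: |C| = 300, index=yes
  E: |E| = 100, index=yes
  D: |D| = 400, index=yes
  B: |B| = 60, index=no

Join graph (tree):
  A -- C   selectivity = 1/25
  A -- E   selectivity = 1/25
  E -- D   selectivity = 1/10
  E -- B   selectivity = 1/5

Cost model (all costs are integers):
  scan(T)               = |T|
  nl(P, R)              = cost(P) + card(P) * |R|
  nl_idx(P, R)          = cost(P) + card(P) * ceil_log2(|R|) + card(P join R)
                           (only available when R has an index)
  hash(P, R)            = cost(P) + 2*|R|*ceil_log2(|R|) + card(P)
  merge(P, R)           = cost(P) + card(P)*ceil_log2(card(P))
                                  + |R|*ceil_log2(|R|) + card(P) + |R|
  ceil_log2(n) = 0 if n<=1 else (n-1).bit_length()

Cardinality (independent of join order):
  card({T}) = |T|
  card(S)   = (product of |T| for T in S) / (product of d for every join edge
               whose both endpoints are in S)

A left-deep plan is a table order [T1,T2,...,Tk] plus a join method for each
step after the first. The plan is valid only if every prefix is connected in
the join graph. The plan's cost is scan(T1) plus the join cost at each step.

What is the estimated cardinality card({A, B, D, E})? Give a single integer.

Tables in S: A(150), B(60), D(400), E(100)
Edges inside S: A-E(d=25), E-D(d=10), E-B(d=5)
numerator = 150 * 60 * 400 * 100 = 360000000
denominator = 25 * 10 * 5 = 1250
card(S) = 360000000 / 1250 = 288000

288000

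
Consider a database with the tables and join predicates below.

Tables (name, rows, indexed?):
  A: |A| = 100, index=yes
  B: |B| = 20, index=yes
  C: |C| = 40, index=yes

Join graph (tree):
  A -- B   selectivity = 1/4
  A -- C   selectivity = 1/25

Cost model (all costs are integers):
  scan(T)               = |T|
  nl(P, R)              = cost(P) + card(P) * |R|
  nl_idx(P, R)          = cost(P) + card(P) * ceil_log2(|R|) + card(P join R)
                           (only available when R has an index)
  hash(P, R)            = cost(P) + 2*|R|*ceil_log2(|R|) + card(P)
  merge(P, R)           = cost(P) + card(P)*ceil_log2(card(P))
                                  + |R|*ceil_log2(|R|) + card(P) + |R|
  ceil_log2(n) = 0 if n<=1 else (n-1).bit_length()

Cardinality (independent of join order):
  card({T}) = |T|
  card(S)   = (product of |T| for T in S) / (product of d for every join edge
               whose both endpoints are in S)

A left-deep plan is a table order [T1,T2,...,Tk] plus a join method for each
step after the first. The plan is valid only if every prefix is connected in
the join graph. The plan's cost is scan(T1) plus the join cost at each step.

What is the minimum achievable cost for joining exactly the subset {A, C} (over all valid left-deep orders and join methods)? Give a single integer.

Selinger DP over subsets of {A,C}:
  {A}: scan cost=100, card=100
  {C}: scan cost=40, card=40
  {AC}: card=160; try (A,nl_idx)→480, (C,hash)→680, (C,nl_idx)→860, (A,merge)→1120, (C,merge)→1180, (A,hash)→1480 …(+2); best=480 via (A,nl_idx)

480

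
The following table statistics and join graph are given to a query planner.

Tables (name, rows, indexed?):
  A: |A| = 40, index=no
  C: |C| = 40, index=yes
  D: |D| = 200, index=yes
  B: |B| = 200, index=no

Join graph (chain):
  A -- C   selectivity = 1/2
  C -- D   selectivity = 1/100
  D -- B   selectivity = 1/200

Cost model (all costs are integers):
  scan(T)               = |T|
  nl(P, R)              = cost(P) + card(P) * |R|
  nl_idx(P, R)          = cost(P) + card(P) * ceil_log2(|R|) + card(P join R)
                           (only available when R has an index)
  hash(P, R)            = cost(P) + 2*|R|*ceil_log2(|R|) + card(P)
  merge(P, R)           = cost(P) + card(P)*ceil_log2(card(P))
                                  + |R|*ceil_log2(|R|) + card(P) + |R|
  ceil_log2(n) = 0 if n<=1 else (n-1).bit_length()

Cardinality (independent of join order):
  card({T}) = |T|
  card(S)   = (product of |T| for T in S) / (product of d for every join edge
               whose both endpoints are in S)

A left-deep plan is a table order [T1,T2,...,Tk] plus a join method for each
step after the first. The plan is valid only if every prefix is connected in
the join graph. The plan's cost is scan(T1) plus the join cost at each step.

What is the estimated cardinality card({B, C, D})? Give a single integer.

Tables in S: B(200), C(40), D(200)
Edges inside S: C-D(d=100), D-B(d=200)
numerator = 200 * 40 * 200 = 1600000
denominator = 100 * 200 = 20000
card(S) = 1600000 / 20000 = 80

80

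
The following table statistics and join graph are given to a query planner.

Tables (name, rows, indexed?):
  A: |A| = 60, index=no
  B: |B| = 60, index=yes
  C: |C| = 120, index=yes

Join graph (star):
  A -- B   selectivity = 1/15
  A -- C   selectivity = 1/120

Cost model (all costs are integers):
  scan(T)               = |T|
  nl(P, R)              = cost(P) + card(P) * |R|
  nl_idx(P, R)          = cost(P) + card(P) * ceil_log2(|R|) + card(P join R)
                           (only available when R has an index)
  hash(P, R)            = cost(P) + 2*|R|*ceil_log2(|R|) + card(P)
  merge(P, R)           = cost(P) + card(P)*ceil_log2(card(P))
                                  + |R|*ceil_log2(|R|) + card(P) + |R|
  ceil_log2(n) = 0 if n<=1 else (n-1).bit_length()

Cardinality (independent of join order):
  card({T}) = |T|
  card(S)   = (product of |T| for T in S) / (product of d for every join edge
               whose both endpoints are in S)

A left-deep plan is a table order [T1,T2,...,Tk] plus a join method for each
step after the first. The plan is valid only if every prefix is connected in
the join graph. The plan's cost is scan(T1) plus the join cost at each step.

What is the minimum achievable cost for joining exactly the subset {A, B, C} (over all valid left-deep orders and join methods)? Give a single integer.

1140

Selinger DP over subsets of {A,B,C}:
  {A}: scan cost=60, card=60
  {B}: scan cost=60, card=60
  {C}: scan cost=120, card=120
  {AB}: card=240; try (B,nl_idx)→660, (B,hash)→840, (A,hash)→840, (B,merge)→900, (A,merge)→900, (B,nl)→3660 …(+1); best=660 via (B,nl_idx)
  {AC}: card=60; try (C,nl_idx)→540, (A,hash)→960, (C,merge)→1440, (A,merge)→1500, (C,hash)→1800, (C,nl)→7260 …(+1); best=540 via (C,nl_idx)
  {ABC}: card=240; try (B,nl_idx)→1140, (B,hash)→1320, (B,merge)→1380, (C,hash)→2580, (C,nl_idx)→2580, (C,merge)→3780 …(+2); best=1140 via (B,nl_idx)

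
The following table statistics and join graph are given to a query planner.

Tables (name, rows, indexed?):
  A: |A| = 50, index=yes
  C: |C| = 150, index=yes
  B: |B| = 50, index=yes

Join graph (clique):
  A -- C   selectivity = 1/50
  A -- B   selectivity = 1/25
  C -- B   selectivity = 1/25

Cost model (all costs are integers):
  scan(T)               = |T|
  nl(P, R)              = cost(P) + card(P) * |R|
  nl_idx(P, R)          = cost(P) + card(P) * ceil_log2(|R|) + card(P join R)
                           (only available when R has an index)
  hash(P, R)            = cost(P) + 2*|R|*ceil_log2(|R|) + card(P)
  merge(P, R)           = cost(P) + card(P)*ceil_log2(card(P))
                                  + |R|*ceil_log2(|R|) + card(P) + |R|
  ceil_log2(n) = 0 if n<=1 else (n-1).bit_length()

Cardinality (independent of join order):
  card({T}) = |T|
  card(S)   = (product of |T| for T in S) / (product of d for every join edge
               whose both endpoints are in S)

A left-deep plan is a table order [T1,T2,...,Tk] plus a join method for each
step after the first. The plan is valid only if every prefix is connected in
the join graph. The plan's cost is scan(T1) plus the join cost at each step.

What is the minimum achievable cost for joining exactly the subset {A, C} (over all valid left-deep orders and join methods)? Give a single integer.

Selinger DP over subsets of {A,C}:
  {A}: scan cost=50, card=50
  {C}: scan cost=150, card=150
  {AC}: card=150; try (C,nl_idx)→600, (A,hash)→900, (A,nl_idx)→1200, (C,merge)→1750, (A,merge)→1850, (C,hash)→2500 …(+2); best=600 via (C,nl_idx)

600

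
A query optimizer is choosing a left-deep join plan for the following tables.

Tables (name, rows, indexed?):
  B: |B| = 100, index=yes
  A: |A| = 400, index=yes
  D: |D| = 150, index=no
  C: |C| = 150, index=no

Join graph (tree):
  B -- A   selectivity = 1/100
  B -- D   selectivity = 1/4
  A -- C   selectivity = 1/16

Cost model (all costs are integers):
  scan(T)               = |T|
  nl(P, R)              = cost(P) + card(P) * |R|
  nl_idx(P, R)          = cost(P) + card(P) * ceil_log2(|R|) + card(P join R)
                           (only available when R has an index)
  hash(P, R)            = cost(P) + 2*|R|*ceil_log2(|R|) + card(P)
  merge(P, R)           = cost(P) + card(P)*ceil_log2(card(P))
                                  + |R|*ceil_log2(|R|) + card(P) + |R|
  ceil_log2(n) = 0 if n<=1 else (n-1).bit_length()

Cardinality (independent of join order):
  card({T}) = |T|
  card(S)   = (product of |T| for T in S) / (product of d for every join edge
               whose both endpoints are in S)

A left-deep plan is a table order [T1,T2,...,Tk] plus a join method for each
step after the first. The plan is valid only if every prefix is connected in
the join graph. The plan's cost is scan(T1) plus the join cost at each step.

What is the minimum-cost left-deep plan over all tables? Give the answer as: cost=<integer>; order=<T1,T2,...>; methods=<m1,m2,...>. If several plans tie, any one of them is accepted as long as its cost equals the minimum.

cost=10350; order=B,A,C,D; methods=nl_idx,hash,hash

Selinger DP (subsets sized 1..n):
  {B}: scan cost=100, card=100
  {A}: scan cost=400, card=400
  {D}: scan cost=150, card=150
  {C}: scan cost=150, card=150
  {AB}: card=400; try (A,nl_idx)→1400, (B,hash)→2200, (B,nl_idx)→3600, (A,merge)→4900, (B,merge)→5200, (A,hash)→7400 …(+2); best=1400 via (A,nl_idx)
  {BD}: card=3750; try (B,hash)→1700, (D,merge)→2250, (B,merge)→2300, (D,hash)→2600, (B,nl_idx)→4950, (D,nl)→15100 …(+1); best=1700 via (B,hash)
  {AC}: card=3750; try (C,hash)→3200, (A,nl_idx)→5250, (A,merge)→5500, (C,merge)→5750, (A,hash)→7500, (A,nl)→60150 …(+1); best=3200 via (C,hash)
  {ABD}: card=15000; try (D,hash)→4200, (D,merge)→6750, (A,hash)→12650, (A,nl_idx)→50450, (A,merge)→54450, (D,nl)→61400 …(+1); best=4200 via (D,hash)
  {ABC}: card=3750; try (C,hash)→4200, (C,merge)→6750, (B,hash)→8350, (B,nl_idx)→33200, (B,merge)→52750, (C,nl)→61400 …(+1); best=4200 via (C,hash)
  {ABCD}: card=140625; try (D,hash)→10350, (C,hash)→21600, (D,merge)→54300, (C,merge)→230550, (D,nl)→566700, (C,nl)→2254200; best=10350 via (D,hash)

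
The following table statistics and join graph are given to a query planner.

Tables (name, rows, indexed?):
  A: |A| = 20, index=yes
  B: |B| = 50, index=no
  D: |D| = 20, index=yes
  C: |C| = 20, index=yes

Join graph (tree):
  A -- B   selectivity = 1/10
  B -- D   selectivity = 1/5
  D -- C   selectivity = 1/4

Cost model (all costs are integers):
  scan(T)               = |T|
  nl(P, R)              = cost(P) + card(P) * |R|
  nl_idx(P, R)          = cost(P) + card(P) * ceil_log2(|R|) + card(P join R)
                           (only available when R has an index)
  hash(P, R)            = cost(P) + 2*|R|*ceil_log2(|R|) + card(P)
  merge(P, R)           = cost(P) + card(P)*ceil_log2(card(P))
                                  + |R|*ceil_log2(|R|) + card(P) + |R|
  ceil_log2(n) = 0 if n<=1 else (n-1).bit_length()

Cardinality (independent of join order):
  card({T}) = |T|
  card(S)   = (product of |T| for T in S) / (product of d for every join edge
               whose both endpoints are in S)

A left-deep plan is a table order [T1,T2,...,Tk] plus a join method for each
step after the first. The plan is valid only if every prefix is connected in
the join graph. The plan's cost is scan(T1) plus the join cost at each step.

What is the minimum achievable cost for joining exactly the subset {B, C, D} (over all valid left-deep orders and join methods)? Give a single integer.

Selinger DP over subsets of {B,C,D}:
  {B}: scan cost=50, card=50
  {D}: scan cost=20, card=20
  {C}: scan cost=20, card=20
  {BD}: card=200; try (D,hash)→300, (B,merge)→490, (D,nl_idx)→500, (D,merge)→520, (B,hash)→640, (B,nl)→1020 …(+1); best=300 via (D,hash)
  {CD}: card=100; try (D,nl_idx)→220, (C,nl_idx)→220, (D,hash)→240, (C,hash)→240, (D,merge)→260, (C,merge)→260 …(+2); best=220 via (D,nl_idx)
  {BCD}: card=1000; try (C,hash)→700, (B,hash)→920, (B,merge)→1370, (C,merge)→2220, (C,nl_idx)→2300, (C,nl)→4300 …(+1); best=700 via (C,hash)

700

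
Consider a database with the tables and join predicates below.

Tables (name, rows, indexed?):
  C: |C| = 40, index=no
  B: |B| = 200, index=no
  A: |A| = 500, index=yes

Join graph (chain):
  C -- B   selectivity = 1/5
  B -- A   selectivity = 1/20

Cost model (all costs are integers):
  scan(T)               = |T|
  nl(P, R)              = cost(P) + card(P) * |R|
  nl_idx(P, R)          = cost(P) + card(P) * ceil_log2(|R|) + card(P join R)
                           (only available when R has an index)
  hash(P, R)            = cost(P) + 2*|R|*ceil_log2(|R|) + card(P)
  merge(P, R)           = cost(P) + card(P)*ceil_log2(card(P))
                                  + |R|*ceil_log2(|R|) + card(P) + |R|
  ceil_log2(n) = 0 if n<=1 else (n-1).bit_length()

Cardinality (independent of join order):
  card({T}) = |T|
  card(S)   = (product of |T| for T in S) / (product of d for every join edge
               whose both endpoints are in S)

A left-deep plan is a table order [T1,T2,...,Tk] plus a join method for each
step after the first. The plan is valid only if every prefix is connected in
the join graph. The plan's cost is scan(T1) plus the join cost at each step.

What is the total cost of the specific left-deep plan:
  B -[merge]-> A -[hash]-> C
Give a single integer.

12480

step 1: scan B: cost=200, card=200
step 2: join A via merge
    card(P join A) = 200*500/(20) = 5000
    cost = 200 + 200*8 + 500*9 + 200 + 500 = 7000
step 3: join C via hash
    card(P join C) = 5000*40/(5) = 40000
    cost = 7000 + 2*40*6 + 5000 = 12480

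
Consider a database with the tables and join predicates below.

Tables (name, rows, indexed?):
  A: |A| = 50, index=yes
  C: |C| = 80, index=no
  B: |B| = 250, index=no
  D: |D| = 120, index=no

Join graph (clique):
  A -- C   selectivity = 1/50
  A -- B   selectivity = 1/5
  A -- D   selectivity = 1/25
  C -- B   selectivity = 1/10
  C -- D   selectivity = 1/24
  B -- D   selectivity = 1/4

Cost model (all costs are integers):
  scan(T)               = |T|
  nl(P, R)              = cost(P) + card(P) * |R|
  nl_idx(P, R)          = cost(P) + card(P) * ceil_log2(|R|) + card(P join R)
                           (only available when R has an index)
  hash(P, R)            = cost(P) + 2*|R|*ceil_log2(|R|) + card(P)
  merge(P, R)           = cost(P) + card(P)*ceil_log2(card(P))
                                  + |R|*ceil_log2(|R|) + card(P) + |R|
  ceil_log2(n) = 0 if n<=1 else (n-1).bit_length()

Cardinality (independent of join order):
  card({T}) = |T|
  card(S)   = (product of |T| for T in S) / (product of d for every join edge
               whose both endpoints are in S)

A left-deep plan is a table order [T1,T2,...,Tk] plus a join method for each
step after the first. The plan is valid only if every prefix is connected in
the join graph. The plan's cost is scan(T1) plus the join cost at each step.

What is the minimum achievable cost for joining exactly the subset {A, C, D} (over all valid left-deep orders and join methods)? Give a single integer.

Selinger DP over subsets of {A,C,D}:
  {A}: scan cost=50, card=50
  {C}: scan cost=80, card=80
  {D}: scan cost=120, card=120
  {AC}: card=80; try (A,nl_idx)→640, (A,hash)→760, (C,merge)→1040, (A,merge)→1070, (C,hash)→1220, (C,nl)→4050 …(+1); best=640 via (A,nl_idx)
  {AD}: card=240; try (A,hash)→840, (A,nl_idx)→1080, (D,merge)→1360, (A,merge)→1430, (D,hash)→1780, (D,nl)→6050 …(+1); best=840 via (A,hash)
  {CD}: card=400; try (C,hash)→1360, (D,merge)→1680, (C,merge)→1720, (D,hash)→1840, (D,nl)→9680, (C,nl)→9720; best=1360 via (C,hash)
  {ACD}: card=16; try (C,hash)→2200, (D,merge)→2240, (A,hash)→2360, (D,hash)→2400, (C,merge)→3640, (A,nl_idx)→3776 …(+4); best=2200 via (C,hash)

2200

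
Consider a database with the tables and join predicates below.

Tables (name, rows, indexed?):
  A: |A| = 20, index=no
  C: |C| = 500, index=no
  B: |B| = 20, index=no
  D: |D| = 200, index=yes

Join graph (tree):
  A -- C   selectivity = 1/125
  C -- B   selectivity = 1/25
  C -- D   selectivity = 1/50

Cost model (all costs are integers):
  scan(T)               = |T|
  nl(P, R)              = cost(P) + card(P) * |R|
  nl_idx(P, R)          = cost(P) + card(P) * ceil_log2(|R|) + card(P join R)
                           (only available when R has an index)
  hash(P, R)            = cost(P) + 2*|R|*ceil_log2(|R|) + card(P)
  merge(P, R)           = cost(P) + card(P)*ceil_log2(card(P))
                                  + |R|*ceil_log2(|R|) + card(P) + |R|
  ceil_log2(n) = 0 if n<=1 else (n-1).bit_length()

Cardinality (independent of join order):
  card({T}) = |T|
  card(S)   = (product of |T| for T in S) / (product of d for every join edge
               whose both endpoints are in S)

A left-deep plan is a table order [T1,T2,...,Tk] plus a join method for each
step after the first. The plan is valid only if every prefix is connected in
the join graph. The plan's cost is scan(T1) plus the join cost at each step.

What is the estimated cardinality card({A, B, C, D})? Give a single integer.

256

Tables in S: A(20), B(20), C(500), D(200)
Edges inside S: A-C(d=125), C-B(d=25), C-D(d=50)
numerator = 20 * 20 * 500 * 200 = 40000000
denominator = 125 * 25 * 50 = 156250
card(S) = 40000000 / 156250 = 256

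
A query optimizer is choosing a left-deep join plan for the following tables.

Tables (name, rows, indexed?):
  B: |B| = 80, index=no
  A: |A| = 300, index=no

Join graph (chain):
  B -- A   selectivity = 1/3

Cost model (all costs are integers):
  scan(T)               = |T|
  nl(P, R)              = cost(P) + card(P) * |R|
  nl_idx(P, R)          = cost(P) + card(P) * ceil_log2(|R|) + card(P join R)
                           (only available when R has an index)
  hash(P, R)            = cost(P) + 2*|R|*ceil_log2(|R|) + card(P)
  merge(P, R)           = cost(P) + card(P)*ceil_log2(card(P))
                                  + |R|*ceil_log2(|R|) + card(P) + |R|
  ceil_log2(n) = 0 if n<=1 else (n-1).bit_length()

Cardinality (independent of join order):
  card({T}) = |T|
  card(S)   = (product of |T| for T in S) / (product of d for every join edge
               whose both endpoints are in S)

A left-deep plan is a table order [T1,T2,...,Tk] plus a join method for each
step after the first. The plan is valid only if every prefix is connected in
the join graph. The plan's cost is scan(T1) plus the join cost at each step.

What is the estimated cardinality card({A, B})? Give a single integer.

8000

Tables in S: A(300), B(80)
Edges inside S: B-A(d=3)
numerator = 300 * 80 = 24000
denominator = 3 = 3
card(S) = 24000 / 3 = 8000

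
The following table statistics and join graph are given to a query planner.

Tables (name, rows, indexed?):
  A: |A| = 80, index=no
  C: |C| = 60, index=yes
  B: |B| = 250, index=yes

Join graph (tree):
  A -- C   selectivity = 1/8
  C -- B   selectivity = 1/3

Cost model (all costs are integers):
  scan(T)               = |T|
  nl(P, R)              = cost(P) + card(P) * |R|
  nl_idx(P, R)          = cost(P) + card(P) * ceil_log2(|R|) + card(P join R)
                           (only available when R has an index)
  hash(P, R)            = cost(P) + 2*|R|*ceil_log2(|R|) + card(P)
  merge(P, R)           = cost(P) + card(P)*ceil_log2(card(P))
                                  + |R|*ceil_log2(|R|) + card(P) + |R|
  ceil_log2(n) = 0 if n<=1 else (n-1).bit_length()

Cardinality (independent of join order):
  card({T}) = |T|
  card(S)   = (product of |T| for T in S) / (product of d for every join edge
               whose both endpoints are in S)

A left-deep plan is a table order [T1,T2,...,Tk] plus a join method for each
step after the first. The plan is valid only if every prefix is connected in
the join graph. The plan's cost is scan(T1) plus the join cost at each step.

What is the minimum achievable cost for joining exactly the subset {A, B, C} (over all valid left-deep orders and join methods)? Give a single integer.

5480

Selinger DP over subsets of {A,B,C}:
  {A}: scan cost=80, card=80
  {C}: scan cost=60, card=60
  {B}: scan cost=250, card=250
  {AC}: card=600; try (C,hash)→880, (A,merge)→1120, (C,merge)→1140, (C,nl_idx)→1160, (A,hash)→1240, (A,nl)→4860 …(+1); best=880 via (C,hash)
  {BC}: card=5000; try (C,hash)→1220, (B,merge)→2730, (C,merge)→2920, (B,hash)→4120, (B,nl_idx)→5540, (C,nl_idx)→6750 …(+2); best=1220 via (C,hash)
  {ABC}: card=50000; try (B,hash)→5480, (A,hash)→7340, (B,merge)→9730, (B,nl_idx)→55680, (A,merge)→71860, (B,nl)→150880 …(+1); best=5480 via (B,hash)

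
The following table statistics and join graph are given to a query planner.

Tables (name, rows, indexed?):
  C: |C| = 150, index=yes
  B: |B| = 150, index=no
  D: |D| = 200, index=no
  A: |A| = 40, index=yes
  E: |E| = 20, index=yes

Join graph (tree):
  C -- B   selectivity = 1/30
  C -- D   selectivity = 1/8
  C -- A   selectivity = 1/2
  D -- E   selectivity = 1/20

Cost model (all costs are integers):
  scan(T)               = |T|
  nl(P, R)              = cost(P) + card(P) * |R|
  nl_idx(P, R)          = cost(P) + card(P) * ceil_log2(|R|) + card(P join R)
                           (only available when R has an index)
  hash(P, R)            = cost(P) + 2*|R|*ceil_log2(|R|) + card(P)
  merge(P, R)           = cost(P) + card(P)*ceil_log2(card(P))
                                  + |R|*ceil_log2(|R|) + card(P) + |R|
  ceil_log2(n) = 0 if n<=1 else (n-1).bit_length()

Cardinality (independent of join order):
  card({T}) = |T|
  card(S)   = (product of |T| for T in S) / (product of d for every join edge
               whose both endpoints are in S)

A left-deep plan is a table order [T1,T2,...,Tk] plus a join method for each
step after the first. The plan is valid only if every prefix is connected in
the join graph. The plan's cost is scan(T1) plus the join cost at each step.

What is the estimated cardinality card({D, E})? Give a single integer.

200

Tables in S: D(200), E(20)
Edges inside S: D-E(d=20)
numerator = 200 * 20 = 4000
denominator = 20 = 20
card(S) = 4000 / 20 = 200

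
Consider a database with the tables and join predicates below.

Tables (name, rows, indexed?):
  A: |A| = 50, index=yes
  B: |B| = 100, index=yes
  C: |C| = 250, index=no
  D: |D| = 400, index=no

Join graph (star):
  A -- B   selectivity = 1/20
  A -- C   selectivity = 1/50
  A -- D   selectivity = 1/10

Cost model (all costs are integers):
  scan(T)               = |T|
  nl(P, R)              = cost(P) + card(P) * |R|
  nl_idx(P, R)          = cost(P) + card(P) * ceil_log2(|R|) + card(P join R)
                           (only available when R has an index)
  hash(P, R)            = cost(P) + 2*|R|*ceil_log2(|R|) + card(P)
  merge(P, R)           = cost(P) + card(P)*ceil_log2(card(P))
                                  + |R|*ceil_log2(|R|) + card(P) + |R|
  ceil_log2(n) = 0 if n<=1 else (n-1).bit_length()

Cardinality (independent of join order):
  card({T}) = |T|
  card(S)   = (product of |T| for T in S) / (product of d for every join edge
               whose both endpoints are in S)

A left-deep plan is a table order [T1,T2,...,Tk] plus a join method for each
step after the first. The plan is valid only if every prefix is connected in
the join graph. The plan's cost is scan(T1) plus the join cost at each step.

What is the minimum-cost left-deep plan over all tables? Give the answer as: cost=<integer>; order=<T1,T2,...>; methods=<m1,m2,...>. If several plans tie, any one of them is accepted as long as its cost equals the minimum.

Selinger DP (subsets sized 1..n):
  {A}: scan cost=50, card=50
  {B}: scan cost=100, card=100
  {C}: scan cost=250, card=250
  {D}: scan cost=400, card=400
  {AB}: card=250; try (B,nl_idx)→650, (A,hash)→800, (A,nl_idx)→950, (B,merge)→1200, (A,merge)→1250, (B,hash)→1500 …(+2); best=650 via (B,nl_idx)
  {AC}: card=250; try (A,hash)→1100, (A,nl_idx)→2000, (C,merge)→2650, (A,merge)→2850, (C,hash)→4100, (C,nl)→12550 …(+1); best=1100 via (A,hash)
  {AD}: card=2000; try (A,hash)→1400, (D,merge)→4400, (A,merge)→4750, (A,nl_idx)→4800, (D,hash)→7300, (D,nl)→20050 …(+1); best=1400 via (A,hash)
  {ABC}: card=1250; try (B,hash)→2750, (B,nl_idx)→4100, (B,merge)→4150, (C,hash)→4900, (C,merge)→5150, (B,nl)→26100 …(+1); best=2750 via (B,hash)
  {ABD}: card=10000; try (B,hash)→4800, (D,merge)→6900, (D,hash)→8100, (B,nl_idx)→25400, (B,merge)→26200, (D,nl)→100650 …(+1); best=4800 via (B,hash)
  {ACD}: card=10000; try (D,merge)→7350, (C,hash)→7400, (D,hash)→8550, (C,merge)→27650, (D,nl)→101100, (C,nl)→501400; best=7350 via (D,merge)
  {ABCD}: card=50000; try (D,hash)→11200, (B,hash)→18750, (C,hash)→18800, (D,merge)→21750, (B,nl_idx)→127350, (C,merge)→157050 …(+4); best=11200 via (D,hash)

cost=11200; order=C,A,B,D; methods=hash,hash,hash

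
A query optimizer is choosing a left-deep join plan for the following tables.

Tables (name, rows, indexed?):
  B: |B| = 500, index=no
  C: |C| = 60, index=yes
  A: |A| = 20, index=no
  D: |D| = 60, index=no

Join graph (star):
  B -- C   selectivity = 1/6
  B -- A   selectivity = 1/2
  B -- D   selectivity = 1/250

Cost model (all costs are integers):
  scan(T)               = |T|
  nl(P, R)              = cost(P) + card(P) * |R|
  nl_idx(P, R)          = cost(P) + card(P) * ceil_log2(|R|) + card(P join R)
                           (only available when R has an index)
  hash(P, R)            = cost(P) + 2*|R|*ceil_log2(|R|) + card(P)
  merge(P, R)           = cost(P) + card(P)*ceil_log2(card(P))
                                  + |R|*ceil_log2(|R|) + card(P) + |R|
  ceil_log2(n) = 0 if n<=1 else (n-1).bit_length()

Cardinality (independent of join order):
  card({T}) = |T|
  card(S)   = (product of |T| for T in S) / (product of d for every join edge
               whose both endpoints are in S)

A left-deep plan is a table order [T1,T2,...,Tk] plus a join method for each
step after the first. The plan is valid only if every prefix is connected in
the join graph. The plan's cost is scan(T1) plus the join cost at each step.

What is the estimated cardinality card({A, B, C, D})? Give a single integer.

Tables in S: A(20), B(500), C(60), D(60)
Edges inside S: B-C(d=6), B-A(d=2), B-D(d=250)
numerator = 20 * 500 * 60 * 60 = 36000000
denominator = 6 * 2 * 250 = 3000
card(S) = 36000000 / 3000 = 12000

12000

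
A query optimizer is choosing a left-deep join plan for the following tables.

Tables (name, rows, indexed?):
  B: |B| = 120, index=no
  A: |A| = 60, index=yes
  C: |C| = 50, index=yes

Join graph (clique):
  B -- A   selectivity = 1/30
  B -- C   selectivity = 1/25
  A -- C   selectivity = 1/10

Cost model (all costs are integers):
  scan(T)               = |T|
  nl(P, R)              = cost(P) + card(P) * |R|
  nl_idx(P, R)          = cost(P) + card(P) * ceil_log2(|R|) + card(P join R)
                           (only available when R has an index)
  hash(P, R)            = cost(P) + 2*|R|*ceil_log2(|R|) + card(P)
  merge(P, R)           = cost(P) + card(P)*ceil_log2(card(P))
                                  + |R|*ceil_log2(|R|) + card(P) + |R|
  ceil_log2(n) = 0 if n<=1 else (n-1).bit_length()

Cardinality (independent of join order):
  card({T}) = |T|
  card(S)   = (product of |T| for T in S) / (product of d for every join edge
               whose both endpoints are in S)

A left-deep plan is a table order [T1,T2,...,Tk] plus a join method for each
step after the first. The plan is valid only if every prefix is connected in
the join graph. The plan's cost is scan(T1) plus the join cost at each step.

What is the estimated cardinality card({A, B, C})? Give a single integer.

48

Tables in S: A(60), B(120), C(50)
Edges inside S: B-A(d=30), B-C(d=25), A-C(d=10)
numerator = 60 * 120 * 50 = 360000
denominator = 30 * 25 * 10 = 7500
card(S) = 360000 / 7500 = 48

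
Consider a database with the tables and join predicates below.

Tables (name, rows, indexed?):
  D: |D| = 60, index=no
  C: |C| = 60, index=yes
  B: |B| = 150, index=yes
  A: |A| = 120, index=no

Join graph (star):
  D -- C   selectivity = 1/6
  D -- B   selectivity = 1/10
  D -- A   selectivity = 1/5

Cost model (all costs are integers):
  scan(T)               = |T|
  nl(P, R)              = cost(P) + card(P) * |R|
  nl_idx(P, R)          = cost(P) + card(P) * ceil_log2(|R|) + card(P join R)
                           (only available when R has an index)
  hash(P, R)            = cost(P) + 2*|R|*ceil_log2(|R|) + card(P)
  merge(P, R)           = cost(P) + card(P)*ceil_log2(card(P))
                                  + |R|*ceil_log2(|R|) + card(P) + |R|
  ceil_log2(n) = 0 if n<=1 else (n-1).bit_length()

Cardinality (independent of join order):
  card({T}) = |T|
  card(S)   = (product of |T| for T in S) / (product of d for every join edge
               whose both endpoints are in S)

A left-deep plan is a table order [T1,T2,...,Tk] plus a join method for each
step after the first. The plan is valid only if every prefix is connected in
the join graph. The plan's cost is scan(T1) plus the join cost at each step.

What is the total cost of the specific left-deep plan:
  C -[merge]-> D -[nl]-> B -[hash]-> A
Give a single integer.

101580

step 1: scan C: cost=60, card=60
step 2: join D via merge
    card(P join D) = 60*60/(6) = 600
    cost = 60 + 60*6 + 60*6 + 60 + 60 = 900
step 3: join B via nl
    card(P join B) = 600*150/(10) = 9000
    cost = 900 + 600*150 = 90900
step 4: join A via hash
    card(P join A) = 9000*120/(5) = 216000
    cost = 90900 + 2*120*7 + 9000 = 101580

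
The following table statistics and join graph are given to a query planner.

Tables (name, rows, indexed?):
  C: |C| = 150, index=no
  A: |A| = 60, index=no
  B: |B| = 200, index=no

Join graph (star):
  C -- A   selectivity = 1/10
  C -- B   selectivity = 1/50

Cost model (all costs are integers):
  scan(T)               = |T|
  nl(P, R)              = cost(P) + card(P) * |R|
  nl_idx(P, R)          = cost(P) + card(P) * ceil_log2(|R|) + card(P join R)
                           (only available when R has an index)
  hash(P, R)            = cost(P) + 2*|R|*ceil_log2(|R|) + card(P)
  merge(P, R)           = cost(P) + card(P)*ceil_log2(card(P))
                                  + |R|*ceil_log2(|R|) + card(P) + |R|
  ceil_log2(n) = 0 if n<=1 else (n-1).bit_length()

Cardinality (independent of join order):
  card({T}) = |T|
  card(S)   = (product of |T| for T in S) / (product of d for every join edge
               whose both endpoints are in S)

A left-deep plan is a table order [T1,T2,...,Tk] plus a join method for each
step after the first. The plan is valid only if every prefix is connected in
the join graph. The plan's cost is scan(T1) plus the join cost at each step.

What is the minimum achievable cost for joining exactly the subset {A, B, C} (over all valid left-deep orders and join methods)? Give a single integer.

Selinger DP over subsets of {A,B,C}:
  {C}: scan cost=150, card=150
  {A}: scan cost=60, card=60
  {B}: scan cost=200, card=200
  {AC}: card=900; try (A,hash)→1020, (C,merge)→1830, (A,merge)→1920, (C,hash)→2520, (C,nl)→9060, (A,nl)→9150; best=1020 via (A,hash)
  {BC}: card=600; try (C,hash)→2800, (B,merge)→3300, (C,merge)→3350, (B,hash)→3500, (B,nl)→30150, (C,nl)→30200; best=2800 via (C,hash)
  {ABC}: card=3600; try (A,hash)→4120, (B,hash)→5120, (A,merge)→9820, (B,merge)→12720, (A,nl)→38800, (B,nl)→181020; best=4120 via (A,hash)

4120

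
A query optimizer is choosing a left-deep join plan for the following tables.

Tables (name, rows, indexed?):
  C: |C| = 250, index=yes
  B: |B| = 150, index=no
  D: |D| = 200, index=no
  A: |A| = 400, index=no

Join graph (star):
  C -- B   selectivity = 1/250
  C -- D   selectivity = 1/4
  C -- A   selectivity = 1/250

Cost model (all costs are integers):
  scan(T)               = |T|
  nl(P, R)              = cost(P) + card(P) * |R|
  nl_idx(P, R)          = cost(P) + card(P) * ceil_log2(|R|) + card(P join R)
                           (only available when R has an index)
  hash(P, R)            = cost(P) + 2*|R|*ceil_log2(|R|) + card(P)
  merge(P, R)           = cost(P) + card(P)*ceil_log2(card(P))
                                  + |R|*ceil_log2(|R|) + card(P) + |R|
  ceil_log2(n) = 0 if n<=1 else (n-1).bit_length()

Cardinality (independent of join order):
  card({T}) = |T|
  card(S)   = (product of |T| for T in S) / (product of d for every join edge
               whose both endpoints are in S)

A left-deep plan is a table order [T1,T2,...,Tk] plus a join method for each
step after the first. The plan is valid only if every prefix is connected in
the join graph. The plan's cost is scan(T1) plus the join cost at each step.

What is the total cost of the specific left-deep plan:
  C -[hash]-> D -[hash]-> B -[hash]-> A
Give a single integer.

step 1: scan C: cost=250, card=250
step 2: join D via hash
    card(P join D) = 250*200/(4) = 12500
    cost = 250 + 2*200*8 + 250 = 3700
step 3: join B via hash
    card(P join B) = 12500*150/(250) = 7500
    cost = 3700 + 2*150*8 + 12500 = 18600
step 4: join A via hash
    card(P join A) = 7500*400/(250) = 12000
    cost = 18600 + 2*400*9 + 7500 = 33300

33300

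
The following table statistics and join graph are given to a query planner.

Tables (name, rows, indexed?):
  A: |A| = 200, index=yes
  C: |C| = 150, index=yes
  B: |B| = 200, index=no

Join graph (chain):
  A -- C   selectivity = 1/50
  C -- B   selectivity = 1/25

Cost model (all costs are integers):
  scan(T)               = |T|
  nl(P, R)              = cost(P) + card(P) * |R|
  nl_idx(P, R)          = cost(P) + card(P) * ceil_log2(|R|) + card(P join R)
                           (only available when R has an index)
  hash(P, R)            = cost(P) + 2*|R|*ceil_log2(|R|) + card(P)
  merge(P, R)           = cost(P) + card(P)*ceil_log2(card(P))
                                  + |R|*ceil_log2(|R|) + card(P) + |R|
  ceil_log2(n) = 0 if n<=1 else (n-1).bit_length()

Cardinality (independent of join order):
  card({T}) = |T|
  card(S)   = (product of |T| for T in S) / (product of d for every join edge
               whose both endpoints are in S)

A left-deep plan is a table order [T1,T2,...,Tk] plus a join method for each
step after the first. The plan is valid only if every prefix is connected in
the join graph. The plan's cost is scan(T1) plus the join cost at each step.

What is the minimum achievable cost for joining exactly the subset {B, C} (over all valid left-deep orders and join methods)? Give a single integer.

2800

Selinger DP over subsets of {B,C}:
  {C}: scan cost=150, card=150
  {B}: scan cost=200, card=200
  {BC}: card=1200; try (C,hash)→2800, (C,nl_idx)→3000, (B,merge)→3300, (C,merge)→3350, (B,hash)→3500, (B,nl)→30150 …(+1); best=2800 via (C,hash)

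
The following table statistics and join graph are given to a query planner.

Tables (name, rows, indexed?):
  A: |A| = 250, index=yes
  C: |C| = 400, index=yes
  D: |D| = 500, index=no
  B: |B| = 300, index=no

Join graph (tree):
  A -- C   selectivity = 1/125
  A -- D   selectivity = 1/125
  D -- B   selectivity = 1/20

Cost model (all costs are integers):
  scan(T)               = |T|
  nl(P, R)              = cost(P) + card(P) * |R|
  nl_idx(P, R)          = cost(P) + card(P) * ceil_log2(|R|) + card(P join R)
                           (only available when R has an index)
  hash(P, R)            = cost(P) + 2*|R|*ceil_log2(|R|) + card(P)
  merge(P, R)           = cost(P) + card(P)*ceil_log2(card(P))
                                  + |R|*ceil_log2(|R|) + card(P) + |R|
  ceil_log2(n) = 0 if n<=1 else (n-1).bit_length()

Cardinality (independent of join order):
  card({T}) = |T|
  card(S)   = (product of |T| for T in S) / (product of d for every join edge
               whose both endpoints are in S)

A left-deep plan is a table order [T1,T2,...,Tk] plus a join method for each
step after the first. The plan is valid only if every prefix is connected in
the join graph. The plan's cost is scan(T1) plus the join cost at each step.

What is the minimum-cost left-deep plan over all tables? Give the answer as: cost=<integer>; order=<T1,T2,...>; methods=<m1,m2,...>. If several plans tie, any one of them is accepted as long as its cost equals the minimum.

cost=21700; order=A,C,D,B; methods=nl_idx,hash,hash

Selinger DP (subsets sized 1..n):
  {A}: scan cost=250, card=250
  {C}: scan cost=400, card=400
  {D}: scan cost=500, card=500
  {B}: scan cost=300, card=300
  {AC}: card=800; try (C,nl_idx)→3300, (A,nl_idx)→4400, (A,hash)→4800, (C,merge)→6500, (A,merge)→6650, (C,hash)→7700 …(+2); best=3300 via (C,nl_idx)
  {AD}: card=1000; try (A,hash)→5000, (A,nl_idx)→5500, (D,merge)→7500, (A,merge)→7750, (D,hash)→9500, (D,nl)→125250 …(+1); best=5000 via (A,hash)
  {BD}: card=7500; try (B,hash)→6400, (D,merge)→8300, (B,merge)→8500, (D,hash)→9600, (D,nl)→150300, (B,nl)→150500; best=6400 via (B,hash)
  {ACD}: card=3200; try (D,hash)→13100, (C,hash)→13200, (D,merge)→17100, (C,nl_idx)→17200, (C,merge)→20000, (D,nl)→403300 …(+1); best=13100 via (D,hash)
  {ABD}: card=15000; try (B,hash)→11400, (A,hash)→17900, (B,merge)→19000, (A,nl_idx)→81400, (A,merge)→113650, (B,nl)→305000 …(+1); best=11400 via (B,hash)
  {ABCD}: card=48000; try (B,hash)→21700, (C,hash)→33600, (B,merge)→57700, (C,nl_idx)→194400, (C,merge)→240400, (B,nl)→973100 …(+1); best=21700 via (B,hash)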